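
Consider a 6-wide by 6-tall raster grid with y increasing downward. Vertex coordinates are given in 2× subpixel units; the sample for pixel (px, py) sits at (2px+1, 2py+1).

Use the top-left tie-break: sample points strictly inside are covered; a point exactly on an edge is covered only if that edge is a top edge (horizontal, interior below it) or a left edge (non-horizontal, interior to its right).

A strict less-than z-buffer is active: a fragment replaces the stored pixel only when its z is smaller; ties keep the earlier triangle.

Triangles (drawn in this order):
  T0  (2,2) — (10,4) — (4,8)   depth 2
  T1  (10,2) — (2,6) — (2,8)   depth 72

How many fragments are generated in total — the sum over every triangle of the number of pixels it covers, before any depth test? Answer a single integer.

T0:
  2·area = 44
  edge (2, 2)→(10, 4): d=(8,2) right/bottom  bias=-1
  edge (10, 4)→(4, 8): d=(-6,4) right/bottom  bias=-1
  edge (4, 8)→(2, 2): d=(-2,-6) top-left  bias=+0
    (1,1)@(3, 3): e=[6,34,4] → #
    (2,1)@(5, 3): e=[2,26,16] → #
    (3,1)@(7, 3): e=[-2,18,28] → ·
    (1,2)@(3, 5): e=[22,22,0] → #  [on edge]
    (3,2)@(7, 5): e=[14,6,24] → #
    (4,2)@(9, 5): e=[10,-2,36] → ·
    (1,3)@(3, 7): e=[38,10,-4] → ·
    (2,3)@(5, 7): e=[34,2,8] → #
    (3,3)@(7, 7): e=[30,-6,20] → ·
    (2,4)@(5, 9): e=[50,-10,4] → ·
    (2,5)@(5, 11): e=[66,-22,0] → ·  [on edge]
  covered (6 px):
    · · · · · ·
    · # # · · ·
    · # # # · ·
    · · # · · ·
    · · · · · ·
    · · · · · ·
T1:
  2·area = 16  (B↔C swapped to make it positive)
  edge (10, 2)→(2, 8): d=(-8,6) right/bottom  bias=-1
  edge (2, 8)→(2, 6): d=(0,-2) top-left  bias=+0
  edge (2, 6)→(10, 2): d=(8,-4) top-left  bias=+0
    (2,2)@(5, 5): e=[6,6,4] → #
    (3,2)@(7, 5): e=[-6,10,12] → ·
    (1,3)@(3, 7): e=[2,2,12] → #
    (2,3)@(5, 7): e=[-10,6,20] → ·
    (1,4)@(3, 9): e=[-14,2,28] → ·
  covered (2 px):
    · · · · · ·
    · · · · · ·
    · · # · · ·
    · # · · · ·
    · · · · · ·
    · · · · · ·

Result: 8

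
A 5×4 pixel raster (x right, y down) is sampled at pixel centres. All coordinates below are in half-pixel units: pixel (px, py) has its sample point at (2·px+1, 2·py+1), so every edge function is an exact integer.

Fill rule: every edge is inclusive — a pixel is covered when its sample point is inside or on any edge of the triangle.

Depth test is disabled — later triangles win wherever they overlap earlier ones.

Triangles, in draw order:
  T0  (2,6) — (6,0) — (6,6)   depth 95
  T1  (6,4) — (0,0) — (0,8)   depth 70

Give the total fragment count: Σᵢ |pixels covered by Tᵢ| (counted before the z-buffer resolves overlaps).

T0:
  2·area = 24
  edge (2, 6)→(6, 0): d=(4,-6) inclusive
  edge (6, 0)→(6, 6): d=(0,6) inclusive
  edge (6, 6)→(2, 6): d=(-4,0) inclusive
    (2,1)@(5, 3): e=[6,6,12] → X
    (3,1)@(7, 3): e=[18,-6,12] → .
    (1,2)@(3, 5): e=[2,18,4] → X
    (3,2)@(7, 5): e=[26,-6,4] → .
    (1,3)@(3, 7): e=[10,18,-4] → .
    (2,3)@(5, 7): e=[22,6,-4] → .
  covered (3 px):
    . . . . .
    . . X . .
    . X X . .
    . . . . .
T1:
  2·area = 48  (B↔C swapped to make it positive)
  edge (6, 4)→(0, 8): d=(-6,4) inclusive
  edge (0, 8)→(0, 0): d=(0,-8) inclusive
  edge (0, 0)→(6, 4): d=(6,4) inclusive
    (0,0)@(1, 1): e=[38,8,2] → X
    (1,0)@(3, 1): e=[30,24,-6] → .
    (0,1)@(1, 3): e=[26,8,14] → X
    (1,1)@(3, 3): e=[18,24,6] → X
    (2,1)@(5, 3): e=[10,40,-2] → .
    (0,2)@(1, 5): e=[14,8,26] → X
    (2,2)@(5, 5): e=[-2,40,10] → .
    (0,3)@(1, 7): e=[2,8,38] → X
    (1,3)@(3, 7): e=[-6,24,30] → .
  covered (6 px):
    X . . . .
    X X . . .
    X X . . .
    X . . . .

Answer: 9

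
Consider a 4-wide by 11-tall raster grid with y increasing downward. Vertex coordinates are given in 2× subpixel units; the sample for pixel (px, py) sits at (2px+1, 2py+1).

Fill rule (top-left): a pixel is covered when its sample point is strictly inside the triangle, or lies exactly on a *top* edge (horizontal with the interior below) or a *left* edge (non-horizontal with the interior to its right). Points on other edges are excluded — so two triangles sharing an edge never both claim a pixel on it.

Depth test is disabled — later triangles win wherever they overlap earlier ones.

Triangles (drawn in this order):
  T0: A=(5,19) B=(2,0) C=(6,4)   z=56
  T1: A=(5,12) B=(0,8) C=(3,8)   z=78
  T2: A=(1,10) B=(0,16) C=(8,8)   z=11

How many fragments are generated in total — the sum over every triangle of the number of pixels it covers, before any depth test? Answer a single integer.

T0:
  2·area = 64
  edge (5, 19)→(2, 0): d=(-3,-19) top-left  bias=+0
  edge (2, 0)→(6, 4): d=(4,4) right/bottom  bias=-1
  edge (6, 4)→(5, 19): d=(-1,15) right/bottom  bias=-1
    (1,0)@(3, 1): e=[16,0,48] → ·  [on edge]
    (1,1)@(3, 3): e=[10,8,46] → #
    (2,1)@(5, 3): e=[48,0,16] → ·  [on edge]
    (1,2)@(3, 5): e=[4,16,44] → #
    (2,2)@(5, 5): e=[42,8,14] → #
    (3,2)@(7, 5): e=[80,0,-16] → ·  [on edge]
    (1,3)@(3, 7): e=[-2,24,42] → ·
    (2,3)@(5, 7): e=[36,16,12] → #
    (3,3)@(7, 7): e=[74,8,-18] → ·
    (2,4)@(5, 9): e=[30,24,10] → #
    (3,4)@(7, 9): e=[68,16,-20] → ·
    (2,5)@(5, 11): e=[24,32,8] → #
    (2,9)@(5, 19): e=[0,64,0] → ·  [on edge]
  covered (9 px):
    · · · ·
    · # · ·
    · # # ·
    · · # ·
    · · # ·
    · · # ·
    · · # ·
    · · # ·
    · · # ·
    · · · ·
    · · · ·
T1:
  2·area = 12
  edge (5, 12)→(0, 8): d=(-5,-4) top-left  bias=+0
  edge (0, 8)→(3, 8): d=(3,0) top-left  bias=+0
  edge (3, 8)→(5, 12): d=(2,4) right/bottom  bias=-1
    (1,4)@(3, 9): e=[7,3,2] → #
    (2,4)@(5, 9): e=[15,3,-6] → ·
    (1,5)@(3, 11): e=[-3,9,6] → ·
  covered (1 px):
    · · · ·
    · · · ·
    · · · ·
    · · · ·
    · # · ·
    · · · ·
    · · · ·
    · · · ·
    · · · ·
    · · · ·
    · · · ·
T2:
  2·area = 40  (B↔C swapped to make it positive)
  edge (1, 10)→(8, 8): d=(7,-2) top-left  bias=+0
  edge (8, 8)→(0, 16): d=(-8,8) right/bottom  bias=-1
  edge (0, 16)→(1, 10): d=(1,-6) top-left  bias=+0
    (2,4)@(5, 9): e=[1,16,23] → #
    (3,4)@(7, 9): e=[5,0,35] → ·  [on edge]
    (0,5)@(1, 11): e=[7,32,1] → #
    (1,5)@(3, 11): e=[11,16,13] → #
    (2,5)@(5, 11): e=[15,0,25] → ·  [on edge]
    (0,6)@(1, 13): e=[21,16,3] → #
    (1,6)@(3, 13): e=[25,0,15] → ·  [on edge]
    (0,7)@(1, 15): e=[35,0,5] → ·  [on edge]
  covered (4 px):
    · · · ·
    · · · ·
    · · · ·
    · · · ·
    · · # ·
    # # · ·
    # · · ·
    · · · ·
    · · · ·
    · · · ·
    · · · ·

Answer: 14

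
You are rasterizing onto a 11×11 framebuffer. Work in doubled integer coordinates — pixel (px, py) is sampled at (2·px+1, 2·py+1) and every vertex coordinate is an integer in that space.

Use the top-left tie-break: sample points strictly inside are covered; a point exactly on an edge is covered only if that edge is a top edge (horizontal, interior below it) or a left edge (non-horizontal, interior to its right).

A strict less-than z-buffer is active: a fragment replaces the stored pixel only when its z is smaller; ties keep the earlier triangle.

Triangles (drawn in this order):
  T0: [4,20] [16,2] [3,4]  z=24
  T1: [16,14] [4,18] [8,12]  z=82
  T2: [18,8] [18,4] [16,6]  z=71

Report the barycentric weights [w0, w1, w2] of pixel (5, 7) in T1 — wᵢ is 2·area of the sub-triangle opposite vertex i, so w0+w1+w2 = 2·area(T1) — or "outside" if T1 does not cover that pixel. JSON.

T0:
  2·area = 210  (B↔C swapped to make it positive)
  edge (4, 20)→(3, 4): d=(-1,-16) top-left  bias=+0
  edge (3, 4)→(16, 2): d=(13,-2) top-left  bias=+0
  edge (16, 2)→(4, 20): d=(-12,18) right/bottom  bias=-1
    (5,1)@(11, 3): e=[129,3,78] → #
    (6,1)@(13, 3): e=[161,7,42] → #
    (7,1)@(15, 3): e=[193,11,6] → #
    (8,1)@(17, 3): e=[225,15,-30] → ·
    (2,2)@(5, 5): e=[31,17,162] → #
    (3,2)@(7, 5): e=[63,21,126] → #
    (4,2)@(9, 5): e=[95,25,90] → #
    (7,2)@(15, 5): e=[191,37,-18] → ·
    (2,3)@(5, 7): e=[29,43,138] → #
    (6,3)@(13, 7): e=[157,59,-6] → ·
    (2,4)@(5, 9): e=[27,69,114] → #
    (6,4)@(13, 9): e=[155,85,-30] → ·
  covered (24 px):
    · · · · · · · · · · ·
    · · · · · # # # · · ·
    · · # # # # # · · · ·
    · · # # # # · · · · ·
    · · # # # # · · · · ·
    · · # # # · · · · · ·
    · · # # · · · · · · ·
    · · # # · · · · · · ·
    · · # · · · · · · · ·
    · · · · · · · · · · ·
    · · · · · · · · · · ·
T1:
  2·area = 56
  edge (16, 14)→(4, 18): d=(-12,4) right/bottom  bias=-1
  edge (4, 18)→(8, 12): d=(4,-6) top-left  bias=+0
  edge (8, 12)→(16, 14): d=(8,2) right/bottom  bias=-1
    (4,6)@(9, 13): e=[40,10,6] → #
    (5,6)@(11, 13): e=[32,22,2] → #
    (6,6)@(13, 13): e=[24,34,-2] → ·
    (9,6)@(19, 13): e=[0,70,-14] → ·  [on edge]
    (3,7)@(7, 15): e=[24,6,26] → #
    (6,7)@(13, 15): e=[0,42,14] → ·  [on edge]
    (2,8)@(5, 17): e=[8,2,46] → #
    (3,8)@(7, 17): e=[0,14,42] → ·  [on edge]
    (4,8)@(9, 17): e=[-8,26,38] → ·
    (5,8)@(11, 17): e=[-16,38,34] → ·
    (0,9)@(1, 19): e=[0,-14,70] → ·  [on edge]
    (2,9)@(5, 19): e=[-16,10,62] → ·
  covered (6 px):
    · · · · · · · · · · ·
    · · · · · · · · · · ·
    · · · · · · · · · · ·
    · · · · · · · · · · ·
    · · · · · · · · · · ·
    · · · · · · · · · · ·
    · · · · # # · · · · ·
    · · · # # # · · · · ·
    · · # · · · · · · · ·
    · · · · · · · · · · ·
    · · · · · · · · · · ·
T2:
  2·area = 8  (B↔C swapped to make it positive)
  edge (18, 8)→(16, 6): d=(-2,-2) top-left  bias=+0
  edge (16, 6)→(18, 4): d=(2,-2) top-left  bias=+0
  edge (18, 4)→(18, 8): d=(0,4) right/bottom  bias=-1
    (5,0)@(11, 1): e=[0,-20,28] → ·  [on edge]
    (10,0)@(21, 1): e=[20,0,-12] → ·  [on edge]
    (6,1)@(13, 3): e=[0,-12,20] → ·  [on edge]
    (9,1)@(19, 3): e=[12,0,-4] → ·  [on edge]
    (7,2)@(15, 5): e=[0,-4,12] → ·  [on edge]
    (8,2)@(17, 5): e=[4,0,4] → #  [on edge]
    (9,2)@(19, 5): e=[8,4,-4] → ·
    (7,3)@(15, 7): e=[-4,0,12] → ·  [on edge]
    (8,3)@(17, 7): e=[0,4,4] → #  [on edge]
    (9,3)@(19, 7): e=[4,8,-4] → ·
    (6,4)@(13, 9): e=[-12,0,20] → ·  [on edge]
    (8,4)@(17, 9): e=[-4,8,4] → ·
    (9,4)@(19, 9): e=[0,12,-4] → ·  [on edge]
    (5,5)@(11, 11): e=[-20,0,28] → ·  [on edge]
    (10,5)@(21, 11): e=[0,20,-12] → ·  [on edge]
    (4,6)@(9, 13): e=[-28,0,36] → ·  [on edge]
    (3,7)@(7, 15): e=[-36,0,44] → ·  [on edge]
    (2,8)@(5, 17): e=[-44,0,52] → ·  [on edge]
    (1,9)@(3, 19): e=[-52,0,60] → ·  [on edge]
    (0,10)@(1, 21): e=[-60,0,68] → ·  [on edge]
  covered (2 px):
    · · · · · · · · · · ·
    · · · · · · · · · · ·
    · · · · · · · · # · ·
    · · · · · · · · # · ·
    · · · · · · · · · · ·
    · · · · · · · · · · ·
    · · · · · · · · · · ·
    · · · · · · · · · · ·
    · · · · · · · · · · ·
    · · · · · · · · · · ·
    · · · · · · · · · · ·

Final: [30,18,8]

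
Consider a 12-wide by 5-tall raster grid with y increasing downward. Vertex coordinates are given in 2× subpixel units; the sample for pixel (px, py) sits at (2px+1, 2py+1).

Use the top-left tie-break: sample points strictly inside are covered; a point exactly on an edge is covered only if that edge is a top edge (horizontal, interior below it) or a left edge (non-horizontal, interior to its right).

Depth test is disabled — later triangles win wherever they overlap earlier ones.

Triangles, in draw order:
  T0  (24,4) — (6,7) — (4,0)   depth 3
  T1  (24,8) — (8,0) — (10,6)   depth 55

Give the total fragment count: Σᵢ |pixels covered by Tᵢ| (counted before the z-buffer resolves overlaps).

T0:
  2·area = 132
  edge (24, 4)→(6, 7): d=(-18,3) right/bottom  bias=-1
  edge (6, 7)→(4, 0): d=(-2,-7) top-left  bias=+0
  edge (4, 0)→(24, 4): d=(20,4) right/bottom  bias=-1
    (2,0)@(5, 1): e=[111,5,16] → X
    (3,0)@(7, 1): e=[105,19,8] → X
    (4,0)@(9, 1): e=[99,33,0] → .  [on edge]
    (2,1)@(5, 3): e=[75,1,56] → X
    (4,1)@(9, 3): e=[63,29,40] → X
    (5,1)@(11, 3): e=[57,43,32] → X
    (6,1)@(13, 3): e=[51,57,24] → X
    (7,1)@(15, 3): e=[45,71,16] → X
    (8,1)@(17, 3): e=[39,85,8] → X
    (9,1)@(19, 3): e=[33,99,0] → .  [on edge]
    (2,2)@(5, 5): e=[39,-3,96] → .
    (3,2)@(7, 5): e=[33,11,88] → X
  covered (15 px):
    . . X X . . . . . . . .
    . . X X X X X X X . . .
    . . . X X X X X X . . .
    . . . . . . . . . . . .
    . . . . . . . . . . . .
T1:
  2·area = 80  (B↔C swapped to make it positive)
  edge (24, 8)→(10, 6): d=(-14,-2) top-left  bias=+0
  edge (10, 6)→(8, 0): d=(-2,-6) top-left  bias=+0
  edge (8, 0)→(24, 8): d=(16,8) right/bottom  bias=-1
    (4,0)@(9, 1): e=[68,4,8] → X
    (5,0)@(11, 1): e=[72,16,-8] → .
    (4,1)@(9, 3): e=[40,0,40] → X  [on edge]
    (5,1)@(11, 3): e=[44,12,24] → X
    (6,1)@(13, 3): e=[48,24,8] → X
    (7,1)@(15, 3): e=[52,36,-8] → .
    (1,2)@(3, 5): e=[0,-40,120] → .  [on edge]
    (4,2)@(9, 5): e=[12,-4,72] → .
    (5,2)@(11, 5): e=[16,8,56] → X
    (7,2)@(15, 5): e=[24,32,24] → X
    (8,2)@(17, 5): e=[28,44,8] → X
    (9,2)@(19, 5): e=[32,56,-8] → .
    (8,3)@(17, 7): e=[0,40,40] → X  [on edge]
    (5,4)@(11, 9): e=[-40,0,120] → .  [on edge]
  covered (11 px):
    . . . . X . . . . . . .
    . . . . X X X . . . . .
    . . . . . X X X X . . .
    . . . . . . . . X X X .
    . . . . . . . . . . . .

Final: 26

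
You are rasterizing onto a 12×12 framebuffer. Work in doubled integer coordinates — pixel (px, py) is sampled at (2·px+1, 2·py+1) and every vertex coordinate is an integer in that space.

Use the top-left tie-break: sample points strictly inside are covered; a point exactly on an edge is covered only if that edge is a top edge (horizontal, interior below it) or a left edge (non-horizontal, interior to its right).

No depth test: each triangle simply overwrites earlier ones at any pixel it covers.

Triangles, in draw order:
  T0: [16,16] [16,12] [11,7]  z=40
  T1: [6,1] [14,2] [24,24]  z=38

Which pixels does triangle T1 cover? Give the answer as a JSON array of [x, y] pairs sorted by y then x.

T0:
  2·area = 20  (B↔C swapped to make it positive)
  edge (16, 16)→(11, 7): d=(-5,-9) top-left  bias=+0
  edge (11, 7)→(16, 12): d=(5,5) right/bottom  bias=-1
  edge (16, 12)→(16, 16): d=(0,4) right/bottom  bias=-1
    (2,0)@(5, 1): e=[-24,0,44] → ·  [on edge]
    (3,1)@(7, 3): e=[-16,0,36] → ·  [on edge]
    (4,2)@(9, 5): e=[-8,0,28] → ·  [on edge]
    (5,3)@(11, 7): e=[0,0,20] → ·  [on edge]
    (6,4)@(13, 9): e=[8,0,12] → ·  [on edge]
    (7,5)@(15, 11): e=[16,0,4] → ·  [on edge]
    (7,6)@(15, 13): e=[6,10,4] → █
    (8,6)@(17, 13): e=[24,0,-4] → ·  [on edge]
    (7,7)@(15, 15): e=[-4,20,4] → ·
    (9,7)@(19, 15): e=[32,0,-12] → ·  [on edge]
    (10,8)@(21, 17): e=[40,0,-20] → ·  [on edge]
    (11,9)@(23, 19): e=[48,0,-28] → ·  [on edge]
  covered (1 px):
    · · · · · · · · · · · ·
    · · · · · · · · · · · ·
    · · · · · · · · · · · ·
    · · · · · · · · · · · ·
    · · · · · · · · · · · ·
    · · · · · · · · · · · ·
    · · · · · · · █ · · · ·
    · · · · · · · · · · · ·
    · · · · · · · · · · · ·
    · · · · · · · · · · · ·
    · · · · · · · · · · · ·
    · · · · · · · · · · · ·
T1:
  2·area = 166
  edge (6, 1)→(14, 2): d=(8,1) right/bottom  bias=-1
  edge (14, 2)→(24, 24): d=(10,22) right/bottom  bias=-1
  edge (24, 24)→(6, 1): d=(-18,-23) top-left  bias=+0
    (4,1)@(9, 3): e=[13,120,33] → █
    (5,1)@(11, 3): e=[11,76,79] → █
    (6,1)@(13, 3): e=[9,32,125] → █
    (7,1)@(15, 3): e=[7,-12,171] → ·
    (4,2)@(9, 5): e=[29,140,-3] → ·
    (5,2)@(11, 5): e=[27,96,43] → █
    (7,2)@(15, 5): e=[23,8,135] → █
    (8,2)@(17, 5): e=[21,-36,181] → ·
    (5,3)@(11, 7): e=[43,116,7] → █
    (8,3)@(17, 7): e=[37,-16,145] → ·
    (5,4)@(11, 9): e=[59,136,-29] → ·
    (6,4)@(13, 9): e=[57,92,17] → █
    (9,6)@(19, 13): e=[83,0,83] → ·  [on edge]
  covered (19 px):
    · · · · · · · · · · · ·
    · · · · █ █ █ · · · · ·
    · · · · · █ █ █ · · · ·
    · · · · · █ █ █ · · · ·
    · · · · · · █ █ █ · · ·
    · · · · · · · █ █ · · ·
    · · · · · · · · █ · · ·
    · · · · · · · · █ █ · ·
    · · · · · · · · · █ · ·
    · · · · · · · · · · █ ·
    · · · · · · · · · · · ·
    · · · · · · · · · · · ·

Answer: [[4,1],[5,1],[6,1],[5,2],[6,2],[7,2],[5,3],[6,3],[7,3],[6,4],[7,4],[8,4],[7,5],[8,5],[8,6],[8,7],[9,7],[9,8],[10,9]]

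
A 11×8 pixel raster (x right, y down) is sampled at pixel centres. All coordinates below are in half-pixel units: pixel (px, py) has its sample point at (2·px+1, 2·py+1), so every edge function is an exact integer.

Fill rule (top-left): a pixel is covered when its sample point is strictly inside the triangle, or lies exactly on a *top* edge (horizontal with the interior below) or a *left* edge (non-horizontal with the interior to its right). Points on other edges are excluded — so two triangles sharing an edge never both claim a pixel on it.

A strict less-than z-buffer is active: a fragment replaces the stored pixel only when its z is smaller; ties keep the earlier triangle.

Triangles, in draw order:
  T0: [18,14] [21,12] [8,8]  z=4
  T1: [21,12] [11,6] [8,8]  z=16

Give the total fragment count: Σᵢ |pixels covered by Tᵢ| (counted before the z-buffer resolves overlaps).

T0:
  2·area = 38  (B↔C swapped to make it positive)
  edge (18, 14)→(8, 8): d=(-10,-6) top-left  bias=+0
  edge (8, 8)→(21, 12): d=(13,4) right/bottom  bias=-1
  edge (21, 12)→(18, 14): d=(-3,2) right/bottom  bias=-1
    (1,2)@(3, 5): e=[0,-19,57] → ·  [on edge]
    (5,4)@(11, 9): e=[8,1,29] → #
    (6,4)@(13, 9): e=[20,-7,25] → ·
    (5,5)@(11, 11): e=[-12,27,23] → ·
    (6,5)@(13, 11): e=[0,19,19] → #  [on edge]
    (7,5)@(15, 11): e=[12,11,15] → #
    (8,5)@(17, 11): e=[24,3,11] → #
    (9,5)@(19, 11): e=[36,-5,7] → ·
    (6,6)@(13, 13): e=[-20,45,13] → ·
    (7,6)@(15, 13): e=[-8,37,9] → ·
    (8,6)@(17, 13): e=[4,29,5] → #
    (9,6)@(19, 13): e=[16,21,1] → #
  covered (6 px):
    · · · · · · · · · · ·
    · · · · · · · · · · ·
    · · · · · · · · · · ·
    · · · · · · · · · · ·
    · · · · · # · · · · ·
    · · · · · · # # # · ·
    · · · · · · · · # # ·
    · · · · · · · · · · ·
T1:
  2·area = 38  (B↔C swapped to make it positive)
  edge (21, 12)→(8, 8): d=(-13,-4) top-left  bias=+0
  edge (8, 8)→(11, 6): d=(3,-2) top-left  bias=+0
  edge (11, 6)→(21, 12): d=(10,6) right/bottom  bias=-1
    (5,3)@(11, 7): e=[25,3,10] → #
    (6,3)@(13, 7): e=[33,7,-2] → ·
    (5,4)@(11, 9): e=[-1,9,30] → ·
    (6,4)@(13, 9): e=[7,13,18] → #
    (7,4)@(15, 9): e=[15,17,6] → #
    (8,4)@(17, 9): e=[23,21,-6] → ·
    (6,5)@(13, 11): e=[-19,19,38] → ·
    (7,5)@(15, 11): e=[-11,23,26] → ·
    (9,5)@(19, 11): e=[5,31,2] → #
    (10,5)@(21, 11): e=[13,35,-10] → ·
    (9,6)@(19, 13): e=[-21,37,22] → ·
  covered (4 px):
    · · · · · · · · · · ·
    · · · · · · · · · · ·
    · · · · · · · · · · ·
    · · · · · # · · · · ·
    · · · · · · # # · · ·
    · · · · · · · · · # ·
    · · · · · · · · · · ·
    · · · · · · · · · · ·

Final: 10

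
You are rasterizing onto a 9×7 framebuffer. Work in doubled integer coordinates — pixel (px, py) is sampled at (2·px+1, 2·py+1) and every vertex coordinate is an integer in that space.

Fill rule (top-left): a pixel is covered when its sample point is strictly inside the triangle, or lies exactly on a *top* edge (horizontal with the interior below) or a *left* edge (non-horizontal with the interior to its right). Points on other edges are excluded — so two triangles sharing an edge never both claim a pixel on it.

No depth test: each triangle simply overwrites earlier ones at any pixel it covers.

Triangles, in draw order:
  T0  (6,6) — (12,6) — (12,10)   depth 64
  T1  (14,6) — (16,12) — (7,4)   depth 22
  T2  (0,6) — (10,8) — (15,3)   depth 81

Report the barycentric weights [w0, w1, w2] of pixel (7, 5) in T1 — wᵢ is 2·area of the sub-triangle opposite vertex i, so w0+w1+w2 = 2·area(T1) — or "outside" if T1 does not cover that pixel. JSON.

T0:
  2·area = 24
  edge (6, 6)→(12, 6): d=(6,0) top-left  bias=+0
  edge (12, 6)→(12, 10): d=(0,4) right/bottom  bias=-1
  edge (12, 10)→(6, 6): d=(-6,-4) top-left  bias=+0
    (4,3)@(9, 7): e=[6,12,6] → #
    (5,3)@(11, 7): e=[6,4,14] → #
    (6,3)@(13, 7): e=[6,-4,22] → ·
    (4,4)@(9, 9): e=[18,12,-6] → ·
    (5,4)@(11, 9): e=[18,4,2] → #
    (6,4)@(13, 9): e=[18,-4,10] → ·
    (5,5)@(11, 11): e=[30,4,-10] → ·
  covered (3 px):
    · · · · · · · · ·
    · · · · · · · · ·
    · · · · · · · · ·
    · · · · # # · · ·
    · · · · · # · · ·
    · · · · · · · · ·
    · · · · · · · · ·
T1:
  2·area = 38
  edge (14, 6)→(16, 12): d=(2,6) right/bottom  bias=-1
  edge (16, 12)→(7, 4): d=(-9,-8) top-left  bias=+0
  edge (7, 4)→(14, 6): d=(7,2) right/bottom  bias=-1
    (6,1)@(13, 3): e=[0,57,-19] → ·  [on edge]
    (4,2)@(9, 5): e=[28,7,3] → #
    (5,2)@(11, 5): e=[16,23,-1] → ·
    (4,3)@(9, 7): e=[32,-11,17] → ·
    (5,3)@(11, 7): e=[20,5,13] → #
    (6,3)@(13, 7): e=[8,21,9] → #
    (7,3)@(15, 7): e=[-4,37,5] → ·
    (5,4)@(11, 9): e=[24,-13,27] → ·
    (6,4)@(13, 9): e=[12,3,23] → #
    (7,4)@(15, 9): e=[0,19,19] → ·  [on edge]
    (6,5)@(13, 11): e=[16,-15,37] → ·
    (7,5)@(15, 11): e=[4,1,33] → #
  covered (5 px):
    · · · · · · · · ·
    · · · · · · · · ·
    · · · · # · · · ·
    · · · · · # # · ·
    · · · · · · # · ·
    · · · · · · · # ·
    · · · · · · · · ·
T2:
  2·area = 60  (B↔C swapped to make it positive)
  edge (0, 6)→(15, 3): d=(15,-3) top-left  bias=+0
  edge (15, 3)→(10, 8): d=(-5,5) right/bottom  bias=-1
  edge (10, 8)→(0, 6): d=(-10,-2) top-left  bias=+0
    (8,0)@(17, 1): e=[-24,0,84] → ·  [on edge]
    (7,1)@(15, 3): e=[0,0,60] → ·  [on edge]
    (2,2)@(5, 5): e=[0,40,20] → #  [on edge]
    (3,2)@(7, 5): e=[6,30,24] → #
    (4,2)@(9, 5): e=[12,20,28] → #
    (5,2)@(11, 5): e=[18,10,32] → #
    (6,2)@(13, 5): e=[24,0,36] → ·  [on edge]
    (2,3)@(5, 7): e=[30,30,0] → #  [on edge]
    (5,3)@(11, 7): e=[48,0,12] → ·  [on edge]
    (2,4)@(5, 9): e=[60,20,-20] → ·
    (3,4)@(7, 9): e=[66,10,-16] → ·
    (4,4)@(9, 9): e=[72,0,-12] → ·  [on edge]
    (7,4)@(15, 9): e=[90,-30,0] → ·  [on edge]
    (3,5)@(7, 11): e=[96,0,-36] → ·  [on edge]
    (2,6)@(5, 13): e=[120,0,-60] → ·  [on edge]
  covered (7 px):
    · · · · · · · · ·
    · · · · · · · · ·
    · · # # # # · · ·
    · · # # # · · · ·
    · · · · · · · · ·
    · · · · · · · · ·
    · · · · · · · · ·

Final: [1,33,4]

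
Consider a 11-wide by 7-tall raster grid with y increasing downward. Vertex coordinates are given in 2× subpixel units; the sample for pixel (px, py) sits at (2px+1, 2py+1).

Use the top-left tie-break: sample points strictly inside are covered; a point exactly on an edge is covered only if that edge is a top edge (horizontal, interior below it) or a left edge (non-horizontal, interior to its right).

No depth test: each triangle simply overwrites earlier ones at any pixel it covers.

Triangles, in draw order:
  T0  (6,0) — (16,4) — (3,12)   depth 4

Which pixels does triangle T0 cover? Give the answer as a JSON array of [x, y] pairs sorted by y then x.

T0:
  2·area = 132
  edge (6, 0)→(16, 4): d=(10,4) right/bottom  bias=-1
  edge (16, 4)→(3, 12): d=(-13,8) right/bottom  bias=-1
  edge (3, 12)→(6, 0): d=(3,-12) top-left  bias=+0
    (3,0)@(7, 1): e=[6,111,15] → █
    (4,0)@(9, 1): e=[-2,95,39] → ·
    (3,1)@(7, 3): e=[26,85,21] → █
    (4,1)@(9, 3): e=[18,69,45] → █
    (5,1)@(11, 3): e=[10,53,69] → █
    (6,1)@(13, 3): e=[2,37,93] → █
    (7,1)@(15, 3): e=[-6,21,117] → ·
    (2,2)@(5, 5): e=[54,75,3] → █
    (7,2)@(15, 5): e=[14,-5,123] → ·
    (2,3)@(5, 7): e=[74,49,9] → █
    (6,3)@(13, 7): e=[42,-15,105] → ·
    (2,4)@(5, 9): e=[94,23,15] → █
  covered (16 px):
    · · · █ · · · · · · ·
    · · · █ █ █ █ · · · ·
    · · █ █ █ █ █ · · · ·
    · · █ █ █ █ · · · · ·
    · · █ █ · · · · · · ·
    · · · · · · · · · · ·
    · · · · · · · · · · ·

Result: [[3,0],[3,1],[4,1],[5,1],[6,1],[2,2],[3,2],[4,2],[5,2],[6,2],[2,3],[3,3],[4,3],[5,3],[2,4],[3,4]]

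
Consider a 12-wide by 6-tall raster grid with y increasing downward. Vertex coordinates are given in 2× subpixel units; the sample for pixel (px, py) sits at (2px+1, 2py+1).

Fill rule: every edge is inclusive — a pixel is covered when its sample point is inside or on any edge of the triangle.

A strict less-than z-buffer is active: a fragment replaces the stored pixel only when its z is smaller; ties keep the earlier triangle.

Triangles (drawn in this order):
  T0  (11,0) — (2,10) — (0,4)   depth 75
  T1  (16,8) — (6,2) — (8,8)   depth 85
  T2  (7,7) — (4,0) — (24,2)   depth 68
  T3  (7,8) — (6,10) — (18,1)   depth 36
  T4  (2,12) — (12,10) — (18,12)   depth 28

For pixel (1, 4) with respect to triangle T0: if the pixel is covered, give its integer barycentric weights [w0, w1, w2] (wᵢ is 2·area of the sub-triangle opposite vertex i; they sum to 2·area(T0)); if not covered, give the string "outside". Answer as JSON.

T0:
  2·area = 74
  edge (11, 0)→(2, 10): d=(-9,10) inclusive
  edge (2, 10)→(0, 4): d=(-2,-6) inclusive
  edge (0, 4)→(11, 0): d=(11,-4) inclusive
    (4,0)@(9, 1): e=[11,60,3] → #
    (5,0)@(11, 1): e=[-9,72,11] → ·
    (1,1)@(3, 3): e=[53,20,1] → #
    (2,1)@(5, 3): e=[33,32,9] → #
    (3,1)@(7, 3): e=[13,44,17] → #
    (4,1)@(9, 3): e=[-7,56,25] → ·
    (0,2)@(1, 5): e=[55,4,15] → #
    (3,2)@(7, 5): e=[-5,40,39] → ·
    (0,3)@(1, 7): e=[37,0,37] → #  [on edge]
    (2,3)@(5, 7): e=[-3,24,53] → ·
    (0,4)@(1, 9): e=[19,-4,59] → ·
    (1,4)@(3, 9): e=[-1,8,67] → ·
  covered (9 px):
    · · · · # · · · · · · ·
    · # # # · · · · · · · ·
    # # # · · · · · · · · ·
    # # · · · · · · · · · ·
    · · · · · · · · · · · ·
    · · · · · · · · · · · ·
T1:
  2·area = 48  (B↔C swapped to make it positive)
  edge (16, 8)→(8, 8): d=(-8,0) inclusive
  edge (8, 8)→(6, 2): d=(-2,-6) inclusive
  edge (6, 2)→(16, 8): d=(10,6) inclusive
    (3,1)@(7, 3): e=[40,4,4] → #
    (4,1)@(9, 3): e=[40,16,-8] → ·
    (3,2)@(7, 5): e=[24,0,24] → #  [on edge]
    (4,2)@(9, 5): e=[24,12,12] → #
    (5,2)@(11, 5): e=[24,24,0] → #  [on edge]
    (6,2)@(13, 5): e=[24,36,-12] → ·
    (3,3)@(7, 7): e=[8,-4,44] → ·
    (4,3)@(9, 7): e=[8,8,32] → #
    (6,3)@(13, 7): e=[8,32,8] → #
    (7,3)@(15, 7): e=[8,44,-4] → ·
    (4,4)@(9, 9): e=[-8,4,52] → ·
    (5,4)@(11, 9): e=[-8,16,40] → ·
    (4,5)@(9, 11): e=[-24,0,72] → ·  [on edge]
    (10,5)@(21, 11): e=[-24,72,0] → ·  [on edge]
  covered (7 px):
    · · · · · · · · · · · ·
    · · · # · · · · · · · ·
    · · · # # # · · · · · ·
    · · · · # # # · · · · ·
    · · · · · · · · · · · ·
    · · · · · · · · · · · ·
T2:
  2·area = 134
  edge (7, 7)→(4, 0): d=(-3,-7) inclusive
  edge (4, 0)→(24, 2): d=(20,2) inclusive
  edge (24, 2)→(7, 7): d=(-17,5) inclusive
    (2,0)@(5, 1): e=[4,18,112] → #
    (3,0)@(7, 1): e=[18,14,102] → #
    (4,0)@(9, 1): e=[32,10,92] → #
    (5,0)@(11, 1): e=[46,6,82] → #
    (6,0)@(13, 1): e=[60,2,72] → #
    (7,0)@(15, 1): e=[74,-2,62] → ·
    (2,1)@(5, 3): e=[-2,58,78] → ·
    (3,1)@(7, 3): e=[12,54,68] → #
    (7,1)@(15, 3): e=[68,38,28] → #
    (8,1)@(17, 3): e=[82,34,18] → #
    (9,1)@(19, 3): e=[96,30,8] → #
    (10,1)@(21, 3): e=[110,26,-2] → ·
    (3,3)@(7, 7): e=[0,134,0] → #  [on edge]
  covered (17 px):
    · · # # # # # · · · · ·
    · · · # # # # # # # · ·
    · · · # # # # · · · · ·
    · · · # · · · · · · · ·
    · · · · · · · · · · · ·
    · · · · · · · · · · · ·
T3:
  2·area = 15  (B↔C swapped to make it positive)
  edge (7, 8)→(18, 1): d=(11,-7) inclusive
  edge (18, 1)→(6, 10): d=(-12,9) inclusive
  edge (6, 10)→(7, 8): d=(1,-2) inclusive
    (7,1)@(15, 3): e=[1,3,11] → #
    (8,1)@(17, 3): e=[15,-15,15] → ·
    (7,2)@(15, 5): e=[23,-21,13] → ·
    (4,3)@(9, 7): e=[3,9,3] → #
    (5,3)@(11, 7): e=[17,-9,7] → ·
    (3,4)@(7, 9): e=[11,3,1] → #
    (4,4)@(9, 9): e=[25,-15,5] → ·
    (3,5)@(7, 11): e=[33,-21,3] → ·
  covered (3 px):
    · · · · · · · · · · · ·
    · · · · · · · # · · · ·
    · · · · · · · · · · · ·
    · · · · # · · · · · · ·
    · · · # · · · · · · · ·
    · · · · · · · · · · · ·
T4:
  2·area = 32
  edge (2, 12)→(12, 10): d=(10,-2) inclusive
  edge (12, 10)→(18, 12): d=(6,2) inclusive
  edge (18, 12)→(2, 12): d=(-16,0) inclusive
    (1,3)@(3, 7): e=[-48,0,80] → ·  [on edge]
    (4,4)@(9, 9): e=[-16,0,48] → ·  [on edge]
    (8,4)@(17, 9): e=[0,-16,48] → ·  [on edge]
    (3,5)@(7, 11): e=[0,16,16] → #  [on edge]
    (4,5)@(9, 11): e=[4,12,16] → #
    (5,5)@(11, 11): e=[8,8,16] → #
    (6,5)@(13, 11): e=[12,4,16] → #
    (7,5)@(15, 11): e=[16,0,16] → #  [on edge]
    (8,5)@(17, 11): e=[20,-4,16] → ·
  covered (5 px):
    · · · · · · · · · · · ·
    · · · · · · · · · · · ·
    · · · · · · · · · · · ·
    · · · · · · · · · · · ·
    · · · · · · · · · · · ·
    · · · # # # # # · · · ·

Answer: "outside"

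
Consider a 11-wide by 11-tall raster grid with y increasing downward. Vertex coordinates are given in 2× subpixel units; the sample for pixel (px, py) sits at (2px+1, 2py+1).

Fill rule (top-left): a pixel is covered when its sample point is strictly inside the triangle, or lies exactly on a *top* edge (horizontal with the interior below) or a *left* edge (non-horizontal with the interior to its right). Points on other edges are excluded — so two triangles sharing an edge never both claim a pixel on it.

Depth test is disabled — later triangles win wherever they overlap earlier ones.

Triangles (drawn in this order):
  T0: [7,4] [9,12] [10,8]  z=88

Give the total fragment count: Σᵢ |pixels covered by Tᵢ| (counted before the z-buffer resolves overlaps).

T0:
  2·area = 16  (B↔C swapped to make it positive)
  edge (7, 4)→(10, 8): d=(3,4) right/bottom  bias=-1
  edge (10, 8)→(9, 12): d=(-1,4) right/bottom  bias=-1
  edge (9, 12)→(7, 4): d=(-2,-8) top-left  bias=+0
    (4,3)@(9, 7): e=[1,5,10] → #
    (5,3)@(11, 7): e=[-7,-3,26] → ·
    (4,4)@(9, 9): e=[7,3,6] → #
    (5,4)@(11, 9): e=[-1,-5,22] → ·
    (4,5)@(9, 11): e=[13,1,2] → #
    (5,5)@(11, 11): e=[5,-7,18] → ·
    (4,6)@(9, 13): e=[19,-1,-2] → ·
  covered (3 px):
    · · · · · · · · · · ·
    · · · · · · · · · · ·
    · · · · · · · · · · ·
    · · · · # · · · · · ·
    · · · · # · · · · · ·
    · · · · # · · · · · ·
    · · · · · · · · · · ·
    · · · · · · · · · · ·
    · · · · · · · · · · ·
    · · · · · · · · · · ·
    · · · · · · · · · · ·

Result: 3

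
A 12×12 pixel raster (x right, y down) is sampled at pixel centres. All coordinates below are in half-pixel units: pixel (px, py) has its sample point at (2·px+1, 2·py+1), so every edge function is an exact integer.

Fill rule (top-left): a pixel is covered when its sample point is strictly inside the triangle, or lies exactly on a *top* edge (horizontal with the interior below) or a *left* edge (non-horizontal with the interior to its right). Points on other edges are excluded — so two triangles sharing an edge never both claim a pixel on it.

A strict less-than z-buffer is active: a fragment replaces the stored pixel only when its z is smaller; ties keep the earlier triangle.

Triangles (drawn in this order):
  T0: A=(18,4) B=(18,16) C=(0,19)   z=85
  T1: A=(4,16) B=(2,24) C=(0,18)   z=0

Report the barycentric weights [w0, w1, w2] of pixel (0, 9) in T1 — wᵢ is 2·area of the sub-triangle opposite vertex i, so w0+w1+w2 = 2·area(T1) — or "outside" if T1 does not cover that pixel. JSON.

T0:
  2·area = 216
  edge (18, 4)→(18, 16): d=(0,12) right/bottom  bias=-1
  edge (18, 16)→(0, 19): d=(-18,3) right/bottom  bias=-1
  edge (0, 19)→(18, 4): d=(18,-15) top-left  bias=+0
    (8,2)@(17, 5): e=[12,201,3] → X
    (9,2)@(19, 5): e=[-12,195,33] → .
    (7,3)@(15, 7): e=[36,171,9] → X
    (9,3)@(19, 7): e=[-12,159,69] → .
    (6,4)@(13, 9): e=[60,141,15] → X
    (9,4)@(19, 9): e=[-12,123,105] → .
    (5,5)@(11, 11): e=[84,111,21] → X
    (9,5)@(19, 11): e=[-12,87,141] → .
    (4,6)@(9, 13): e=[108,81,27] → X
    (9,6)@(19, 13): e=[-12,51,177] → .
    (2,7)@(5, 15): e=[156,57,3] → X
    (3,7)@(7, 15): e=[132,51,33] → X
  covered (27 px):
    . . . . . . . . . . . .
    . . . . . . . . . . . .
    . . . . . . . . X . . .
    . . . . . . . X X . . .
    . . . . . . X X X . . .
    . . . . . X X X X . . .
    . . . . X X X X X . . .
    . . X X X X X X X . . .
    . X X X X X . . . . . .
    . . . . . . . . . . . .
    . . . . . . . . . . . .
    . . . . . . . . . . . .
T1:
  2·area = 28
  edge (4, 16)→(2, 24): d=(-2,8) right/bottom  bias=-1
  edge (2, 24)→(0, 18): d=(-2,-6) top-left  bias=+0
  edge (0, 18)→(4, 16): d=(4,-2) top-left  bias=+0
    (1,8)@(3, 17): e=[6,20,2] → X
    (2,8)@(5, 17): e=[-10,32,6] → .
    (0,9)@(1, 19): e=[18,4,6] → X
    (2,9)@(5, 19): e=[-14,28,14] → .
    (0,10)@(1, 21): e=[14,0,14] → X  [on edge]
    (1,10)@(3, 21): e=[-2,12,18] → .
    (0,11)@(1, 23): e=[10,-4,22] → .
  covered (4 px):
    . . . . . . . . . . . .
    . . . . . . . . . . . .
    . . . . . . . . . . . .
    . . . . . . . . . . . .
    . . . . . . . . . . . .
    . . . . . . . . . . . .
    . . . . . . . . . . . .
    . . . . . . . . . . . .
    . X . . . . . . . . . .
    X X . . . . . . . . . .
    X . . . . . . . . . . .
    . . . . . . . . . . . .

Result: [4,6,18]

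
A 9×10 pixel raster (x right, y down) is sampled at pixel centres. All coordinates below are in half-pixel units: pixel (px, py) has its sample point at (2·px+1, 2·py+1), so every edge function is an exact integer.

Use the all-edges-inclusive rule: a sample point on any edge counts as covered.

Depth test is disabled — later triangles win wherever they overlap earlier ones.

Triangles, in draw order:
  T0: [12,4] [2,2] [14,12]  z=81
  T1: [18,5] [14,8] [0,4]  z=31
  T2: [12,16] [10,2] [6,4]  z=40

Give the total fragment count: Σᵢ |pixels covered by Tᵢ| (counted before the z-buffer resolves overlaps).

T0:
  2·area = 76  (B↔C swapped to make it positive)
  edge (12, 4)→(14, 12): d=(2,8) inclusive
  edge (14, 12)→(2, 2): d=(-12,-10) inclusive
  edge (2, 2)→(12, 4): d=(10,2) inclusive
    (2,1)@(5, 3): e=[54,18,4] → X
    (3,1)@(7, 3): e=[38,38,0] → X  [on edge]
    (4,1)@(9, 3): e=[22,58,-4] → .
    (2,2)@(5, 5): e=[58,-6,24] → .
    (3,2)@(7, 5): e=[42,14,20] → X
    (4,2)@(9, 5): e=[26,34,16] → X
    (5,2)@(11, 5): e=[10,54,12] → X
    (6,2)@(13, 5): e=[-6,74,8] → .
    (8,2)@(17, 5): e=[-38,114,0] → .  [on edge]
    (3,3)@(7, 7): e=[46,-10,40] → .
    (4,3)@(9, 7): e=[30,10,36] → X
    (6,3)@(13, 7): e=[-2,50,28] → .
  covered (10 px):
    . . . . . . . . .
    . . X X . . . . .
    . . . X X X . . .
    . . . . X X . . .
    . . . . . X X . .
    . . . . . . X . .
    . . . . . . . . .
    . . . . . . . . .
    . . . . . . . . .
    . . . . . . . . .
T1:
  2·area = 58
  edge (18, 5)→(14, 8): d=(-4,3) inclusive
  edge (14, 8)→(0, 4): d=(-14,-4) inclusive
  edge (0, 4)→(18, 5): d=(18,1) inclusive
    (2,2)@(5, 5): e=[39,6,13] → X
    (3,2)@(7, 5): e=[33,14,11] → X
    (4,2)@(9, 5): e=[27,22,9] → X
    (5,2)@(11, 5): e=[21,30,7] → X
    (6,2)@(13, 5): e=[15,38,5] → X
    (7,2)@(15, 5): e=[9,46,3] → X
    (8,2)@(17, 5): e=[3,54,1] → X
    (2,3)@(5, 7): e=[31,-22,49] → .
    (3,3)@(7, 7): e=[25,-14,47] → .
    (4,3)@(9, 7): e=[19,-6,45] → .
    (5,3)@(11, 7): e=[13,2,43] → X
    (8,3)@(17, 7): e=[-5,26,37] → .
  covered (10 px):
    . . . . . . . . .
    . . . . . . . . .
    . . X X X X X X X
    . . . . . X X X .
    . . . . . . . . .
    . . . . . . . . .
    . . . . . . . . .
    . . . . . . . . .
    . . . . . . . . .
    . . . . . . . . .
T2:
  2·area = 60  (B↔C swapped to make it positive)
  edge (12, 16)→(6, 4): d=(-6,-12) inclusive
  edge (6, 4)→(10, 2): d=(4,-2) inclusive
  edge (10, 2)→(12, 16): d=(2,14) inclusive
    (4,1)@(9, 3): e=[42,2,16] → X
    (5,1)@(11, 3): e=[66,6,-12] → .
    (3,2)@(7, 5): e=[6,6,48] → X
    (5,2)@(11, 5): e=[54,14,-8] → .
    (3,3)@(7, 7): e=[-6,14,52] → .
    (4,3)@(9, 7): e=[18,18,24] → X
    (5,3)@(11, 7): e=[42,22,-4] → .
    (4,4)@(9, 9): e=[6,26,28] → X
    (5,4)@(11, 9): e=[30,30,0] → X  [on edge]
    (6,4)@(13, 9): e=[54,34,-28] → .
    (4,5)@(9, 11): e=[-6,34,32] → .
    (5,5)@(11, 11): e=[18,38,4] → X
  covered (8 px):
    . . . . . . . . .
    . . . . X . . . .
    . . . X X . . . .
    . . . . X . . . .
    . . . . X X . . .
    . . . . . X . . .
    . . . . . X . . .
    . . . . . . . . .
    . . . . . . . . .
    . . . . . . . . .

Answer: 28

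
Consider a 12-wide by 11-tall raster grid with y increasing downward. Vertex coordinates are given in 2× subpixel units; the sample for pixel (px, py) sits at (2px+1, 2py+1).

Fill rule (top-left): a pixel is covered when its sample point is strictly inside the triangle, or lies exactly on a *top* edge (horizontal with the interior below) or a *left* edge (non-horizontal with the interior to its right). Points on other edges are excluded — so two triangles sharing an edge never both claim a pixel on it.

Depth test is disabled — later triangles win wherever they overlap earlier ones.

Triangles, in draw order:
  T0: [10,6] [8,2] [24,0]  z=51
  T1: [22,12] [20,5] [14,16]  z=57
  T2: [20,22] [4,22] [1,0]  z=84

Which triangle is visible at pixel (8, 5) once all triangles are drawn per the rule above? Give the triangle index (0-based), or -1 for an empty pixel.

T0:
  2·area = 68
  edge (10, 6)→(8, 2): d=(-2,-4) top-left  bias=+0
  edge (8, 2)→(24, 0): d=(16,-2) top-left  bias=+0
  edge (24, 0)→(10, 6): d=(-14,6) right/bottom  bias=-1
    (8,0)@(17, 1): e=[38,2,28] → █
    (9,0)@(19, 1): e=[46,6,16] → █
    (10,0)@(21, 1): e=[54,10,4] → █
    (11,0)@(23, 1): e=[62,14,-8] → ·
    (4,1)@(9, 3): e=[2,18,48] → █
    (5,1)@(11, 3): e=[10,22,36] → █
    (6,1)@(13, 3): e=[18,26,24] → █
    (7,1)@(15, 3): e=[26,30,12] → █
    (8,1)@(17, 3): e=[34,34,0] → ·  [on edge]
    (9,1)@(19, 3): e=[42,38,-12] → ·
    (10,1)@(21, 3): e=[50,42,-24] → ·
    (4,2)@(9, 5): e=[-2,50,20] → ·
    (1,4)@(3, 9): e=[-34,102,0] → ·  [on edge]
  covered (8 px):
    · · · · · · · · █ █ █ ·
    · · · · █ █ █ █ · · · ·
    · · · · · █ · · · · · ·
    · · · · · · · · · · · ·
    · · · · · · · · · · · ·
    · · · · · · · · · · · ·
    · · · · · · · · · · · ·
    · · · · · · · · · · · ·
    · · · · · · · · · · · ·
    · · · · · · · · · · · ·
    · · · · · · · · · · · ·
T1:
  2·area = 64  (B↔C swapped to make it positive)
  edge (22, 12)→(14, 16): d=(-8,4) right/bottom  bias=-1
  edge (14, 16)→(20, 5): d=(6,-11) top-left  bias=+0
  edge (20, 5)→(22, 12): d=(2,7) right/bottom  bias=-1
    (9,3)@(19, 7): e=[52,1,11] → █
    (10,3)@(21, 7): e=[44,23,-3] → ·
    (9,4)@(19, 9): e=[36,13,15] → █
    (10,4)@(21, 9): e=[28,35,1] → █
    (11,4)@(23, 9): e=[20,57,-13] → ·
    (8,5)@(17, 11): e=[28,3,33] → █
    (11,5)@(23, 11): e=[4,69,-9] → ·
    (8,6)@(17, 13): e=[12,15,37] → █
    (10,6)@(21, 13): e=[-4,59,9] → ·
    (7,7)@(15, 15): e=[4,5,55] → █
    (8,7)@(17, 15): e=[-4,27,41] → ·
    (9,7)@(19, 15): e=[-12,49,27] → ·
  covered (9 px):
    · · · · · · · · · · · ·
    · · · · · · · · · · · ·
    · · · · · · · · · · · ·
    · · · · · · · · · █ · ·
    · · · · · · · · · █ █ ·
    · · · · · · · · █ █ █ ·
    · · · · · · · · █ █ · ·
    · · · · · · · █ · · · ·
    · · · · · · · · · · · ·
    · · · · · · · · · · · ·
    · · · · · · · · · · · ·
T2:
  2·area = 352
  edge (20, 22)→(4, 22): d=(-16,0) right/bottom  bias=-1
  edge (4, 22)→(1, 0): d=(-3,-22) top-left  bias=+0
  edge (1, 0)→(20, 22): d=(19,22) right/bottom  bias=-1
    (1,1)@(3, 3): e=[304,35,13] → █
    (2,1)@(5, 3): e=[304,79,-31] → ·
    (1,2)@(3, 5): e=[272,29,51] → █
    (2,2)@(5, 5): e=[272,73,7] → █
    (3,2)@(7, 5): e=[272,117,-37] → ·
    (1,3)@(3, 7): e=[240,23,89] → █
    (3,3)@(7, 7): e=[240,111,1] → █
    (4,3)@(9, 7): e=[240,155,-43] → ·
    (1,4)@(3, 9): e=[208,17,127] → █
    (4,4)@(9, 9): e=[208,149,-5] → ·
    (1,5)@(3, 11): e=[176,11,165] → █
    (4,5)@(9, 11): e=[176,143,33] → █
  covered (44 px):
    · · · · · · · · · · · ·
    · █ · · · · · · · · · ·
    · █ █ · · · · · · · · ·
    · █ █ █ · · · · · · · ·
    · █ █ █ · · · · · · · ·
    · █ █ █ █ · · · · · · ·
    · █ █ █ █ █ · · · · · ·
    · · █ █ █ █ █ · · · · ·
    · · █ █ █ █ █ █ · · · ·
    · · █ █ █ █ █ █ █ · · ·
    · · █ █ █ █ █ █ █ █ · ·

Z-buffer (winner per pixel, '.' = empty):
  . . . . . . . . 0 0 0 .
  . 2 . . 0 0 0 0 . . . .
  . 2 2 . . 0 . . . . . .
  . 2 2 2 . . . . . 1 . .
  . 2 2 2 . . . . . 1 1 .
  . 2 2 2 2 . . . 1 1 1 .
  . 2 2 2 2 2 . . 1 1 . .
  . . 2 2 2 2 2 1 . . . .
  . . 2 2 2 2 2 2 . . . .
  . . 2 2 2 2 2 2 2 . . .
  . . 2 2 2 2 2 2 2 2 . .

Answer: 1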